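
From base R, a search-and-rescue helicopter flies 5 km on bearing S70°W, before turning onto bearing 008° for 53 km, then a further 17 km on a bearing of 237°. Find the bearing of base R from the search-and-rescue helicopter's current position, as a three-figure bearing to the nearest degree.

164°

Leg 1 (S70°W, 5 km): east 5 sin 250° = -4.70, north 5 cos 250° = -1.71
Leg 2 (008°, 53 km): east 53 sin 8° = 7.38, north 53 cos 8° = 52.48
Leg 3 (237°, 17 km): east 17 sin 237° = -14.26, north 17 cos 237° = -9.26
Net displacement: -11.58 east, 41.52 north. Direction back to start is (11.58, -41.52): bearing = atan2(11.58, -41.52) mod 360° = 164.41° ≈ 164°.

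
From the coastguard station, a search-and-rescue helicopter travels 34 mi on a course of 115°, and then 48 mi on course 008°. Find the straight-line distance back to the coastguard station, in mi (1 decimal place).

50.1 mi

Leg 1 (115°, 34 mi): east 34 sin 115° = 30.81, north 34 cos 115° = -14.37
Leg 2 (008°, 48 mi): east 48 sin 8° = 6.68, north 48 cos 8° = 47.53
Net: 37.49 east, 33.16 north. Distance = √((37.49)² + (33.16)²) = 50.057 mi.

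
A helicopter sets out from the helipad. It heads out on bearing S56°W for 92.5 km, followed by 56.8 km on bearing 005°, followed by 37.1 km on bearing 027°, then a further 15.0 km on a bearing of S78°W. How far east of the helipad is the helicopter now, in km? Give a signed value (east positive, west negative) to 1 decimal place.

Leg 1 (S56°W, 92.5 km): east 92.5 sin 236° = -76.69, north 92.5 cos 236° = -51.73
Leg 2 (005°, 56.8 km): east 56.8 sin 5° = 4.95, north 56.8 cos 5° = 56.58
Leg 3 (027°, 37.1 km): east 37.1 sin 27° = 16.84, north 37.1 cos 27° = 33.06
Leg 4 (S78°W, 15.0 km): east 15.0 sin 258° = -14.67, north 15.0 cos 258° = -3.12
Net east component: -69.56 km.

-69.6 km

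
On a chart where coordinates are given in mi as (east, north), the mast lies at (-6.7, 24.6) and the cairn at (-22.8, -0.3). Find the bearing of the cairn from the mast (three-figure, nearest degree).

213°

Δeast = -22.8 − -6.7 = -16.10; Δnorth = -0.3 − 24.6 = -24.90.
Bearing = atan2(Δeast, Δnorth) mod 360° = 212.89° ≈ 213°.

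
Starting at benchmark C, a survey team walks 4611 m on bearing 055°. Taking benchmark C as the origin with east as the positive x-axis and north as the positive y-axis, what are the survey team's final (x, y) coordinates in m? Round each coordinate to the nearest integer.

(3777, 2645)

Leg 1 (055°, 4611 m): east 4611 sin 55° = 3777.11, north 4611 cos 55° = 2644.76
Summing: 3777.11 m east, 2644.76 m north → (3777, 2645).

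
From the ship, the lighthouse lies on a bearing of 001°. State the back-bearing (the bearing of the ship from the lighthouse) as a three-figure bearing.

181°

Back-bearing = 001° + 180° = 181°.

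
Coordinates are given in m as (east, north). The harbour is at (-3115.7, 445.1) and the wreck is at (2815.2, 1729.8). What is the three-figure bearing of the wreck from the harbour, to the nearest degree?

Δeast = 2815.2 − -3115.7 = 5930.90; Δnorth = 1729.8 − 445.1 = 1284.70.
Bearing = atan2(Δeast, Δnorth) mod 360° = 77.78° ≈ 078°.

078°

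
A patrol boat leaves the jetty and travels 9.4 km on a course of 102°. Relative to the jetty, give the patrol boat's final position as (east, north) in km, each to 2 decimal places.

Leg 1 (102°, 9.4 km): east 9.4 sin 102° = 9.19, north 9.4 cos 102° = -1.95
Summing: 9.19 km east, -1.95 km north → (9.19, -1.95).

(9.19, -1.95)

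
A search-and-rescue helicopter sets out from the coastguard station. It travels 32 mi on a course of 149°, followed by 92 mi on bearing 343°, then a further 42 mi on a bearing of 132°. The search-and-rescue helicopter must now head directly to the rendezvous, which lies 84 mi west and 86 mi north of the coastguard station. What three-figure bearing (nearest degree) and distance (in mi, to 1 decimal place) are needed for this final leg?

Leg 1 (149°, 32 mi): east 32 sin 149° = 16.48, north 32 cos 149° = -27.43
Leg 2 (343°, 92 mi): east 92 sin 343° = -26.90, north 92 cos 343° = 87.98
Leg 3 (132°, 42 mi): east 42 sin 132° = 31.21, north 42 cos 132° = -28.10
Current position: (20.80, 32.45). Target: (-84, 86). Remaining: Δeast = -104.80, Δnorth = 53.55.
Bearing = atan2(-104.80, 53.55) mod 360° = 297.07°; distance = √((-104.80)² + (53.55)²) = 117.686 mi.

297°, 117.7 mi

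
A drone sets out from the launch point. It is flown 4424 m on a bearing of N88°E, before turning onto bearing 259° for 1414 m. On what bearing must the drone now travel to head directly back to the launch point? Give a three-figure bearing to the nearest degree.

Leg 1 (N88°E, 4424 m): east 4424 sin 88° = 4421.31, north 4424 cos 88° = 154.40
Leg 2 (259°, 1414 m): east 1414 sin 259° = -1388.02, north 1414 cos 259° = -269.80
Net displacement: 3033.28 east, -115.41 north. Direction back to start is (-3033.28, 115.41): bearing = atan2(-3033.28, 115.41) mod 360° = 272.18° ≈ 272°.

272°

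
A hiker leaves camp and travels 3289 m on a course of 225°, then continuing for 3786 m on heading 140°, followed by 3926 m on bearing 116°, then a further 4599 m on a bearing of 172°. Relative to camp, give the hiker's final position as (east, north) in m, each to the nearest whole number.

(4277, -11501)

Leg 1 (225°, 3289 m): east 3289 sin 225° = -2325.67, north 3289 cos 225° = -2325.67
Leg 2 (140°, 3786 m): east 3786 sin 140° = 2433.59, north 3786 cos 140° = -2900.24
Leg 3 (116°, 3926 m): east 3926 sin 116° = 3528.67, north 3926 cos 116° = -1721.05
Leg 4 (172°, 4599 m): east 4599 sin 172° = 640.06, north 4599 cos 172° = -4554.24
Summing: 4276.64 m east, -11501.21 m north → (4277, -11501).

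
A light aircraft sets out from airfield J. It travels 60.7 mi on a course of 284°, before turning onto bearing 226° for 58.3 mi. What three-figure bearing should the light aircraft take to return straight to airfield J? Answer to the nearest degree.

076°

Leg 1 (284°, 60.7 mi): east 60.7 sin 284° = -58.90, north 60.7 cos 284° = 14.68
Leg 2 (226°, 58.3 mi): east 58.3 sin 226° = -41.94, north 58.3 cos 226° = -40.50
Net displacement: -100.83 east, -25.81 north. Direction back to start is (100.83, 25.81): bearing = atan2(100.83, 25.81) mod 360° = 75.64° ≈ 076°.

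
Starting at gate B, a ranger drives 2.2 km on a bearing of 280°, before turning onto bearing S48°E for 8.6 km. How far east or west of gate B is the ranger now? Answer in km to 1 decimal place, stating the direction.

4.2 km east

Leg 1 (280°, 2.2 km): east 2.2 sin 280° = -2.17, north 2.2 cos 280° = 0.38
Leg 2 (S48°E, 8.6 km): east 8.6 sin 132° = 6.39, north 8.6 cos 132° = -5.75
Net east component: 4.22 km.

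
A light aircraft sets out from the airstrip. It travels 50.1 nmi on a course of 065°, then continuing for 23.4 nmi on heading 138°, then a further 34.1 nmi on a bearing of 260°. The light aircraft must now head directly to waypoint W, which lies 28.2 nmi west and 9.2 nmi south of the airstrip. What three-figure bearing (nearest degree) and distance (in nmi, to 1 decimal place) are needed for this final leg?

Leg 1 (065°, 50.1 nmi): east 50.1 sin 65° = 45.41, north 50.1 cos 65° = 21.17
Leg 2 (138°, 23.4 nmi): east 23.4 sin 138° = 15.66, north 23.4 cos 138° = -17.39
Leg 3 (260°, 34.1 nmi): east 34.1 sin 260° = -33.58, north 34.1 cos 260° = -5.92
Current position: (27.48, -2.14). Target: (-28.2, -9.2). Remaining: Δeast = -55.68, Δnorth = -7.06.
Bearing = atan2(-55.68, -7.06) mod 360° = 262.77°; distance = √((-55.68)² + (-7.06)²) = 56.128 nmi.

263°, 56.1 nmi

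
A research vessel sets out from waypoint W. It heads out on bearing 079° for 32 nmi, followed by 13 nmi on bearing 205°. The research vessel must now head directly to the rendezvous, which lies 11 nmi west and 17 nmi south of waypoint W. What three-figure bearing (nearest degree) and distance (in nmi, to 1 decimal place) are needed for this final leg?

Leg 1 (079°, 32 nmi): east 32 sin 79° = 31.41, north 32 cos 79° = 6.11
Leg 2 (205°, 13 nmi): east 13 sin 205° = -5.49, north 13 cos 205° = -11.78
Current position: (25.92, -5.68). Target: (-11, -17). Remaining: Δeast = -36.92, Δnorth = -11.32.
Bearing = atan2(-36.92, -11.32) mod 360° = 252.95°; distance = √((-36.92)² + (-11.32)²) = 38.616 nmi.

253°, 38.6 nmi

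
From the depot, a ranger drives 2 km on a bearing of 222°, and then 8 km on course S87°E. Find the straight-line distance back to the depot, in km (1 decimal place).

Leg 1 (222°, 2 km): east 2 sin 222° = -1.34, north 2 cos 222° = -1.49
Leg 2 (S87°E, 8 km): east 8 sin 93° = 7.99, north 8 cos 93° = -0.42
Net: 6.65 east, -1.90 north. Distance = √((6.65)² + (-1.90)²) = 6.918 km.

6.9 km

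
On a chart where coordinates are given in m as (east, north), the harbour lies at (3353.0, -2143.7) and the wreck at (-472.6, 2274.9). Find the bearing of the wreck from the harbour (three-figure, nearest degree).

Δeast = -472.6 − 3353.0 = -3825.60; Δnorth = 2274.9 − -2143.7 = 4418.60.
Bearing = atan2(Δeast, Δnorth) mod 360° = 319.11° ≈ 319°.

319°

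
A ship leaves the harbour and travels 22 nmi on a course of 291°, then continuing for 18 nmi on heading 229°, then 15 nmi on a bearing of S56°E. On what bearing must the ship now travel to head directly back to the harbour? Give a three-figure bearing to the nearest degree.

060°

Leg 1 (291°, 22 nmi): east 22 sin 291° = -20.54, north 22 cos 291° = 7.88
Leg 2 (229°, 18 nmi): east 18 sin 229° = -13.58, north 18 cos 229° = -11.81
Leg 3 (S56°E, 15 nmi): east 15 sin 124° = 12.44, north 15 cos 124° = -8.39
Net displacement: -21.69 east, -12.31 north. Direction back to start is (21.69, 12.31): bearing = atan2(21.69, 12.31) mod 360° = 60.42° ≈ 060°.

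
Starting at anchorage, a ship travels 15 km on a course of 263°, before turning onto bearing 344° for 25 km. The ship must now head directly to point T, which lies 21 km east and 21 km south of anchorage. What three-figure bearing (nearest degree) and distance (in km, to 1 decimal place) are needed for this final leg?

135°, 60.8 km

Leg 1 (263°, 15 km): east 15 sin 263° = -14.89, north 15 cos 263° = -1.83
Leg 2 (344°, 25 km): east 25 sin 344° = -6.89, north 25 cos 344° = 24.03
Current position: (-21.78, 22.20). Target: (21, -21). Remaining: Δeast = 42.78, Δnorth = -43.20.
Bearing = atan2(42.78, -43.20) mod 360° = 135.28°; distance = √((42.78)² + (-43.20)²) = 60.800 km.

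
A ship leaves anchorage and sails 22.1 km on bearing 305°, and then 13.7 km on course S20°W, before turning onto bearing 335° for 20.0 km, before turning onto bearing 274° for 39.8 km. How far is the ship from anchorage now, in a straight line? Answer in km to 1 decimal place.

73.9 km

Leg 1 (305°, 22.1 km): east 22.1 sin 305° = -18.10, north 22.1 cos 305° = 12.68
Leg 2 (S20°W, 13.7 km): east 13.7 sin 200° = -4.69, north 13.7 cos 200° = -12.87
Leg 3 (335°, 20.0 km): east 20.0 sin 335° = -8.45, north 20.0 cos 335° = 18.13
Leg 4 (274°, 39.8 km): east 39.8 sin 274° = -39.70, north 39.8 cos 274° = 2.78
Net: -70.94 east, 20.70 north. Distance = √((-70.94)² + (20.70)²) = 73.904 km.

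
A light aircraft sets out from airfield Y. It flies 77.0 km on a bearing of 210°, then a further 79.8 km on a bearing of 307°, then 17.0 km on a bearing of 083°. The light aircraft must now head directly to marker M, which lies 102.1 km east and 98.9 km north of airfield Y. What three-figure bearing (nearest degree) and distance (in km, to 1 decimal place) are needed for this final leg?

Leg 1 (210°, 77.0 km): east 77.0 sin 210° = -38.50, north 77.0 cos 210° = -66.68
Leg 2 (307°, 79.8 km): east 79.8 sin 307° = -63.73, north 79.8 cos 307° = 48.02
Leg 3 (083°, 17.0 km): east 17.0 sin 83° = 16.87, north 17.0 cos 83° = 2.07
Current position: (-85.36, -16.59). Target: (102.1, 98.9). Remaining: Δeast = 187.46, Δnorth = 115.49.
Bearing = atan2(187.46, 115.49) mod 360° = 58.36°; distance = √((187.46)² + (115.49)²) = 220.177 km.

058°, 220.2 km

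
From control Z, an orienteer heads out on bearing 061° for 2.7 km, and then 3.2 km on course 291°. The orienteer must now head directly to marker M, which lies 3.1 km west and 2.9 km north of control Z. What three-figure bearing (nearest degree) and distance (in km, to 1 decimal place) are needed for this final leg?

280°, 2.5 km

Leg 1 (061°, 2.7 km): east 2.7 sin 61° = 2.36, north 2.7 cos 61° = 1.31
Leg 2 (291°, 3.2 km): east 3.2 sin 291° = -2.99, north 3.2 cos 291° = 1.15
Current position: (-0.63, 2.46). Target: (-3.1, 2.9). Remaining: Δeast = -2.47, Δnorth = 0.44.
Bearing = atan2(-2.47, 0.44) mod 360° = 280.18°; distance = √((-2.47)² + (0.44)²) = 2.514 km.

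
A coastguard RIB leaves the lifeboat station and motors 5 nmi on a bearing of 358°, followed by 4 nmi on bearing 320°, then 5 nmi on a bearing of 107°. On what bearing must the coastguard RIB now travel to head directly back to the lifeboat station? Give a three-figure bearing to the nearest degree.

Leg 1 (358°, 5 nmi): east 5 sin 358° = -0.17, north 5 cos 358° = 5.00
Leg 2 (320°, 4 nmi): east 4 sin 320° = -2.57, north 4 cos 320° = 3.06
Leg 3 (107°, 5 nmi): east 5 sin 107° = 4.78, north 5 cos 107° = -1.46
Net displacement: 2.04 east, 6.60 north. Direction back to start is (-2.04, -6.60): bearing = atan2(-2.04, -6.60) mod 360° = 197.14° ≈ 197°.

197°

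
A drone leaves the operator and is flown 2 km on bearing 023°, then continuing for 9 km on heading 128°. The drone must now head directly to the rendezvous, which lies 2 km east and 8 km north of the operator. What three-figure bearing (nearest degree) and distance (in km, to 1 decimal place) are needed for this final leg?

333°, 13.1 km

Leg 1 (023°, 2 km): east 2 sin 23° = 0.78, north 2 cos 23° = 1.84
Leg 2 (128°, 9 km): east 9 sin 128° = 7.09, north 9 cos 128° = -5.54
Current position: (7.87, -3.70). Target: (2, 8). Remaining: Δeast = -5.87, Δnorth = 11.70.
Bearing = atan2(-5.87, 11.70) mod 360° = 333.34°; distance = √((-5.87)² + (11.70)²) = 13.092 km.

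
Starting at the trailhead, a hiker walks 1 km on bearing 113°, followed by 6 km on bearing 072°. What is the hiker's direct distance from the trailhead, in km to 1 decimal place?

Leg 1 (113°, 1 km): east 1 sin 113° = 0.92, north 1 cos 113° = -0.39
Leg 2 (072°, 6 km): east 6 sin 72° = 5.71, north 6 cos 72° = 1.85
Net: 6.63 east, 1.46 north. Distance = √((6.63)² + (1.46)²) = 6.786 km.

6.8 km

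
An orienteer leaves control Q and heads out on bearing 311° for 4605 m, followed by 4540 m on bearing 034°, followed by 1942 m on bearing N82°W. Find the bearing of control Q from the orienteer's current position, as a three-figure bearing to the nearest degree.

158°

Leg 1 (311°, 4605 m): east 4605 sin 311° = -3475.44, north 4605 cos 311° = 3021.15
Leg 2 (034°, 4540 m): east 4540 sin 34° = 2538.74, north 4540 cos 34° = 3763.83
Leg 3 (N82°W, 1942 m): east 1942 sin 278° = -1923.10, north 1942 cos 278° = 270.27
Net displacement: -2859.80 east, 7055.26 north. Direction back to start is (2859.80, -7055.26): bearing = atan2(2859.80, -7055.26) mod 360° = 157.94° ≈ 158°.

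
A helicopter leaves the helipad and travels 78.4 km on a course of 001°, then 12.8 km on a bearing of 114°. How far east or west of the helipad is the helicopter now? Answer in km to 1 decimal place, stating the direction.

13.1 km east

Leg 1 (001°, 78.4 km): east 78.4 sin 1° = 1.37, north 78.4 cos 1° = 78.39
Leg 2 (114°, 12.8 km): east 12.8 sin 114° = 11.69, north 12.8 cos 114° = -5.21
Net east component: 13.06 km.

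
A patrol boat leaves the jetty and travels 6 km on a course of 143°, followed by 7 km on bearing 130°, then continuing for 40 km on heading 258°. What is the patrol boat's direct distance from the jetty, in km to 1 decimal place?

34.9 km

Leg 1 (143°, 6 km): east 6 sin 143° = 3.61, north 6 cos 143° = -4.79
Leg 2 (130°, 7 km): east 7 sin 130° = 5.36, north 7 cos 130° = -4.50
Leg 3 (258°, 40 km): east 40 sin 258° = -39.13, north 40 cos 258° = -8.32
Net: -30.15 east, -17.61 north. Distance = √((-30.15)² + (-17.61)²) = 34.917 km.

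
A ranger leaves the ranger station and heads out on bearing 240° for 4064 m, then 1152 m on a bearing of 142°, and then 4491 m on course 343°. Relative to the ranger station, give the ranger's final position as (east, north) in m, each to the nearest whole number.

(-4123, 1355)

Leg 1 (240°, 4064 m): east 4064 sin 240° = -3519.53, north 4064 cos 240° = -2032.00
Leg 2 (142°, 1152 m): east 1152 sin 142° = 709.24, north 1152 cos 142° = -907.79
Leg 3 (343°, 4491 m): east 4491 sin 343° = -1313.04, north 4491 cos 343° = 4294.76
Summing: -4123.33 m east, 1354.98 m north → (-4123, 1355).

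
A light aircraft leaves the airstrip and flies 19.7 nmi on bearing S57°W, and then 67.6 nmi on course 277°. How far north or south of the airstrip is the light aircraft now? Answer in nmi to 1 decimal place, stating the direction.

Leg 1 (S57°W, 19.7 nmi): east 19.7 sin 237° = -16.52, north 19.7 cos 237° = -10.73
Leg 2 (277°, 67.6 nmi): east 67.6 sin 277° = -67.10, north 67.6 cos 277° = 8.24
Net north component: -2.49 nmi.

2.5 nmi south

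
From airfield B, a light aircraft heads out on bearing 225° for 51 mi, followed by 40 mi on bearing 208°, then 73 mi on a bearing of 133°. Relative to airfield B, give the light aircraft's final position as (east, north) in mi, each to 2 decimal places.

Leg 1 (225°, 51 mi): east 51 sin 225° = -36.06, north 51 cos 225° = -36.06
Leg 2 (208°, 40 mi): east 40 sin 208° = -18.78, north 40 cos 208° = -35.32
Leg 3 (133°, 73 mi): east 73 sin 133° = 53.39, north 73 cos 133° = -49.79
Summing: -1.45 mi east, -121.17 mi north → (-1.45, -121.17).

(-1.45, -121.17)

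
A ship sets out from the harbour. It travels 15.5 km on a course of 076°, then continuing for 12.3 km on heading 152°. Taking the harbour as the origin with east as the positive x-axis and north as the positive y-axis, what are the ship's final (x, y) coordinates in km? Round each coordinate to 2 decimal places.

Leg 1 (076°, 15.5 km): east 15.5 sin 76° = 15.04, north 15.5 cos 76° = 3.75
Leg 2 (152°, 12.3 km): east 12.3 sin 152° = 5.77, north 12.3 cos 152° = -10.86
Summing: 20.81 km east, -7.11 km north → (20.81, -7.11).

(20.81, -7.11)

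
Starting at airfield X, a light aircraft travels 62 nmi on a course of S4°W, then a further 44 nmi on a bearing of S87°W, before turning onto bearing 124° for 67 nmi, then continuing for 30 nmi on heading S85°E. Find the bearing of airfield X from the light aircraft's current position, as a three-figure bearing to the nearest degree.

340°

Leg 1 (S4°W, 62 nmi): east 62 sin 184° = -4.32, north 62 cos 184° = -61.85
Leg 2 (S87°W, 44 nmi): east 44 sin 267° = -43.94, north 44 cos 267° = -2.30
Leg 3 (124°, 67 nmi): east 67 sin 124° = 55.55, north 67 cos 124° = -37.47
Leg 4 (S85°E, 30 nmi): east 30 sin 95° = 29.89, north 30 cos 95° = -2.61
Net displacement: 37.17 east, -104.23 north. Direction back to start is (-37.17, 104.23): bearing = atan2(-37.17, 104.23) mod 360° = 340.37° ≈ 340°.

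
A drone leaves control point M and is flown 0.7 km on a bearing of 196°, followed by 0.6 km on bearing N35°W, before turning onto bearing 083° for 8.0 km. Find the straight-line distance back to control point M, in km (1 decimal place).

7.4 km

Leg 1 (196°, 0.7 km): east 0.7 sin 196° = -0.19, north 0.7 cos 196° = -0.67
Leg 2 (N35°W, 0.6 km): east 0.6 sin 325° = -0.34, north 0.6 cos 325° = 0.49
Leg 3 (083°, 8.0 km): east 8.0 sin 83° = 7.94, north 8.0 cos 83° = 0.97
Net: 7.40 east, 0.79 north. Distance = √((7.40)² + (0.79)²) = 7.446 km.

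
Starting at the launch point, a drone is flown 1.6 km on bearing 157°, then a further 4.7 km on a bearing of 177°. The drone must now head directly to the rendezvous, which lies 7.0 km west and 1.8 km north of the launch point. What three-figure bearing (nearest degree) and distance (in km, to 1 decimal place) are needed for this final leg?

315°, 11.2 km

Leg 1 (157°, 1.6 km): east 1.6 sin 157° = 0.63, north 1.6 cos 157° = -1.47
Leg 2 (177°, 4.7 km): east 4.7 sin 177° = 0.25, north 4.7 cos 177° = -4.69
Current position: (0.87, -6.17). Target: (-7.0, 1.8). Remaining: Δeast = -7.87, Δnorth = 7.97.
Bearing = atan2(-7.87, 7.97) mod 360° = 315.34°; distance = √((-7.87)² + (7.97)²) = 11.199 km.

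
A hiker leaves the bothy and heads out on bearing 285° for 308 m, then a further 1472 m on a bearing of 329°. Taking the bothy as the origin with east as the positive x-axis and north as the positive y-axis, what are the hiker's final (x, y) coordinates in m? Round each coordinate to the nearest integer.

Leg 1 (285°, 308 m): east 308 sin 285° = -297.51, north 308 cos 285° = 79.72
Leg 2 (329°, 1472 m): east 1472 sin 329° = -758.14, north 1472 cos 329° = 1261.75
Summing: -1055.64 m east, 1341.47 m north → (-1056, 1341).

(-1056, 1341)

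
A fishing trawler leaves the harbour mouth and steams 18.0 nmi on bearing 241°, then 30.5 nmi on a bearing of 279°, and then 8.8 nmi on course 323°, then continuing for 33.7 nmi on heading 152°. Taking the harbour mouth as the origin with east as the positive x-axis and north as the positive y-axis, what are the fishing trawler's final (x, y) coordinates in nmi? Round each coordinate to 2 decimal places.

(-35.34, -26.68)

Leg 1 (241°, 18.0 nmi): east 18.0 sin 241° = -15.74, north 18.0 cos 241° = -8.73
Leg 2 (279°, 30.5 nmi): east 30.5 sin 279° = -30.12, north 30.5 cos 279° = 4.77
Leg 3 (323°, 8.8 nmi): east 8.8 sin 323° = -5.30, north 8.8 cos 323° = 7.03
Leg 4 (152°, 33.7 nmi): east 33.7 sin 152° = 15.82, north 33.7 cos 152° = -29.76
Summing: -35.34 nmi east, -26.68 nmi north → (-35.34, -26.68).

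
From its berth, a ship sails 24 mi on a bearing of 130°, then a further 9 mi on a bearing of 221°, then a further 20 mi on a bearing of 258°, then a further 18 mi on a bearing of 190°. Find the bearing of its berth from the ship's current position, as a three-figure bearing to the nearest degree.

Leg 1 (130°, 24 mi): east 24 sin 130° = 18.39, north 24 cos 130° = -15.43
Leg 2 (221°, 9 mi): east 9 sin 221° = -5.90, north 9 cos 221° = -6.79
Leg 3 (258°, 20 mi): east 20 sin 258° = -19.56, north 20 cos 258° = -4.16
Leg 4 (190°, 18 mi): east 18 sin 190° = -3.13, north 18 cos 190° = -17.73
Net displacement: -10.21 east, -44.10 north. Direction back to start is (10.21, 44.10): bearing = atan2(10.21, 44.10) mod 360° = 13.03° ≈ 013°.

013°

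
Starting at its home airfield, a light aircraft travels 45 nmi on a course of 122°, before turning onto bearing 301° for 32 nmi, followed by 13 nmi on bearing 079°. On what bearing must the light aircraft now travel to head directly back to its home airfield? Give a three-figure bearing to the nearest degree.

Leg 1 (122°, 45 nmi): east 45 sin 122° = 38.16, north 45 cos 122° = -23.85
Leg 2 (301°, 32 nmi): east 32 sin 301° = -27.43, north 32 cos 301° = 16.48
Leg 3 (079°, 13 nmi): east 13 sin 79° = 12.76, north 13 cos 79° = 2.48
Net displacement: 23.49 east, -4.88 north. Direction back to start is (-23.49, 4.88): bearing = atan2(-23.49, 4.88) mod 360° = 281.75° ≈ 282°.

282°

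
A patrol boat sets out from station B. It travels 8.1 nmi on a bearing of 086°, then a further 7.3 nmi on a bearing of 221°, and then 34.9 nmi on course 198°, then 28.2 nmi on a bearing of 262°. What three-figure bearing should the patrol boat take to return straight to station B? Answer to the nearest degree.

040°

Leg 1 (086°, 8.1 nmi): east 8.1 sin 86° = 8.08, north 8.1 cos 86° = 0.57
Leg 2 (221°, 7.3 nmi): east 7.3 sin 221° = -4.79, north 7.3 cos 221° = -5.51
Leg 3 (198°, 34.9 nmi): east 34.9 sin 198° = -10.78, north 34.9 cos 198° = -33.19
Leg 4 (262°, 28.2 nmi): east 28.2 sin 262° = -27.93, north 28.2 cos 262° = -3.92
Net displacement: -35.42 east, -42.06 north. Direction back to start is (35.42, 42.06): bearing = atan2(35.42, 42.06) mod 360° = 40.10° ≈ 040°.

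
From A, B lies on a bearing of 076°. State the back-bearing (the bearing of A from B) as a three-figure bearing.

Back-bearing = 076° + 180° = 256°.

256°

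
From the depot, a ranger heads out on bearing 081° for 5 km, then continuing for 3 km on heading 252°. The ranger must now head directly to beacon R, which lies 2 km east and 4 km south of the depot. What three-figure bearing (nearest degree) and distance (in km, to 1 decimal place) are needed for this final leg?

Leg 1 (081°, 5 km): east 5 sin 81° = 4.94, north 5 cos 81° = 0.78
Leg 2 (252°, 3 km): east 3 sin 252° = -2.85, north 3 cos 252° = -0.93
Current position: (2.09, -0.14). Target: (2, -4). Remaining: Δeast = -0.09, Δnorth = -3.86.
Bearing = atan2(-0.09, -3.86) mod 360° = 181.27°; distance = √((-0.09)² + (-3.86)²) = 3.856 km.

181°, 3.9 km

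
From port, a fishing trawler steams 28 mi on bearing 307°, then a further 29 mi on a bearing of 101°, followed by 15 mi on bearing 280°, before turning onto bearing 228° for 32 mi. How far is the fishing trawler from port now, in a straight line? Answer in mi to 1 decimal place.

33.3 mi

Leg 1 (307°, 28 mi): east 28 sin 307° = -22.36, north 28 cos 307° = 16.85
Leg 2 (101°, 29 mi): east 29 sin 101° = 28.47, north 29 cos 101° = -5.53
Leg 3 (280°, 15 mi): east 15 sin 280° = -14.77, north 15 cos 280° = 2.60
Leg 4 (228°, 32 mi): east 32 sin 228° = -23.78, north 32 cos 228° = -21.41
Net: -32.45 east, -7.49 north. Distance = √((-32.45)² + (-7.49)²) = 33.301 mi.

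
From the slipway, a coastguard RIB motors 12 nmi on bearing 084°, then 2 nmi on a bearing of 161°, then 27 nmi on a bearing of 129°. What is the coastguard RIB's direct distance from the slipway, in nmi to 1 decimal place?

Leg 1 (084°, 12 nmi): east 12 sin 84° = 11.93, north 12 cos 84° = 1.25
Leg 2 (161°, 2 nmi): east 2 sin 161° = 0.65, north 2 cos 161° = -1.89
Leg 3 (129°, 27 nmi): east 27 sin 129° = 20.98, north 27 cos 129° = -16.99
Net: 33.57 east, -17.63 north. Distance = √((33.57)² + (-17.63)²) = 37.916 nmi.

37.9 nmi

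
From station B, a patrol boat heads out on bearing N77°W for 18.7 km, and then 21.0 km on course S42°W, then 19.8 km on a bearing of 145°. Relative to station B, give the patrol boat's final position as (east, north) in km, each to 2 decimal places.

Leg 1 (N77°W, 18.7 km): east 18.7 sin 283° = -18.22, north 18.7 cos 283° = 4.21
Leg 2 (S42°W, 21.0 km): east 21.0 sin 222° = -14.05, north 21.0 cos 222° = -15.61
Leg 3 (145°, 19.8 km): east 19.8 sin 145° = 11.36, north 19.8 cos 145° = -16.22
Summing: -20.92 km east, -27.62 km north → (-20.92, -27.62).

(-20.92, -27.62)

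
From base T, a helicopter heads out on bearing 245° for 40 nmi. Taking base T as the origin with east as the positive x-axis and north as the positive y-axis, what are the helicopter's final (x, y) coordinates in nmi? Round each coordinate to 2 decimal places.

Leg 1 (245°, 40 nmi): east 40 sin 245° = -36.25, north 40 cos 245° = -16.90
Summing: -36.25 nmi east, -16.90 nmi north → (-36.25, -16.90).

(-36.25, -16.90)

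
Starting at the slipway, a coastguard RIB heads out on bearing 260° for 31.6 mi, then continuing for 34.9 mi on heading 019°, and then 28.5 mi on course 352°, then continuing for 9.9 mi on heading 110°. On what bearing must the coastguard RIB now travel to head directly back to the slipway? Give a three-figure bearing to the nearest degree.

Leg 1 (260°, 31.6 mi): east 31.6 sin 260° = -31.12, north 31.6 cos 260° = -5.49
Leg 2 (019°, 34.9 mi): east 34.9 sin 19° = 11.36, north 34.9 cos 19° = 33.00
Leg 3 (352°, 28.5 mi): east 28.5 sin 352° = -3.97, north 28.5 cos 352° = 28.22
Leg 4 (110°, 9.9 mi): east 9.9 sin 110° = 9.30, north 9.9 cos 110° = -3.39
Net displacement: -14.42 east, 52.35 north. Direction back to start is (14.42, -52.35): bearing = atan2(14.42, -52.35) mod 360° = 164.60° ≈ 165°.

165°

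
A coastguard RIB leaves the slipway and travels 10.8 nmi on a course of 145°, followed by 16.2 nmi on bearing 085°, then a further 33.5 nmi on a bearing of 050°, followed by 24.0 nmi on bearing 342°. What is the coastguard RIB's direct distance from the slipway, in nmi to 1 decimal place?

54.9 nmi

Leg 1 (145°, 10.8 nmi): east 10.8 sin 145° = 6.19, north 10.8 cos 145° = -8.85
Leg 2 (085°, 16.2 nmi): east 16.2 sin 85° = 16.14, north 16.2 cos 85° = 1.41
Leg 3 (050°, 33.5 nmi): east 33.5 sin 50° = 25.66, north 33.5 cos 50° = 21.53
Leg 4 (342°, 24.0 nmi): east 24.0 sin 342° = -7.42, north 24.0 cos 342° = 22.83
Net: 40.58 east, 36.92 north. Distance = √((40.58)² + (36.92)²) = 54.864 nmi.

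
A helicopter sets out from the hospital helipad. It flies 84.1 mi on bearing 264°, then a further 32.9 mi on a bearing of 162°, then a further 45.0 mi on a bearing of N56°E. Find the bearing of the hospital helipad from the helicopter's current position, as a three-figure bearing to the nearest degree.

Leg 1 (264°, 84.1 mi): east 84.1 sin 264° = -83.64, north 84.1 cos 264° = -8.79
Leg 2 (162°, 32.9 mi): east 32.9 sin 162° = 10.17, north 32.9 cos 162° = -31.29
Leg 3 (N56°E, 45.0 mi): east 45.0 sin 56° = 37.31, north 45.0 cos 56° = 25.16
Net displacement: -36.17 east, -14.92 north. Direction back to start is (36.17, 14.92): bearing = atan2(36.17, 14.92) mod 360° = 67.59° ≈ 068°.

068°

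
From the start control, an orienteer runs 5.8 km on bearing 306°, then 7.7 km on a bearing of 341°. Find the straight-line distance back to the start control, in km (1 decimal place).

Leg 1 (306°, 5.8 km): east 5.8 sin 306° = -4.69, north 5.8 cos 306° = 3.41
Leg 2 (341°, 7.7 km): east 7.7 sin 341° = -2.51, north 7.7 cos 341° = 7.28
Net: -7.20 east, 10.69 north. Distance = √((-7.20)² + (10.69)²) = 12.888 km.

12.9 km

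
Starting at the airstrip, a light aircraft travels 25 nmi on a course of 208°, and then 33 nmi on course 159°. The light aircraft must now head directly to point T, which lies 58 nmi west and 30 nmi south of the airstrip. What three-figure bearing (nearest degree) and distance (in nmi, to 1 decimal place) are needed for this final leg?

291°, 62.4 nmi

Leg 1 (208°, 25 nmi): east 25 sin 208° = -11.74, north 25 cos 208° = -22.07
Leg 2 (159°, 33 nmi): east 33 sin 159° = 11.83, north 33 cos 159° = -30.81
Current position: (0.09, -52.88). Target: (-58, -30). Remaining: Δeast = -58.09, Δnorth = 22.88.
Bearing = atan2(-58.09, 22.88) mod 360° = 291.50°; distance = √((-58.09)² + (22.88)²) = 62.434 nmi.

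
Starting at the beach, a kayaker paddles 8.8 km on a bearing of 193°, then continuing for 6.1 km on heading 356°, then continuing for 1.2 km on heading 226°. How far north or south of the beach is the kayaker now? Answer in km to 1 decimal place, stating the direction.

3.3 km south

Leg 1 (193°, 8.8 km): east 8.8 sin 193° = -1.98, north 8.8 cos 193° = -8.57
Leg 2 (356°, 6.1 km): east 6.1 sin 356° = -0.43, north 6.1 cos 356° = 6.09
Leg 3 (226°, 1.2 km): east 1.2 sin 226° = -0.86, north 1.2 cos 226° = -0.83
Net north component: -3.32 km.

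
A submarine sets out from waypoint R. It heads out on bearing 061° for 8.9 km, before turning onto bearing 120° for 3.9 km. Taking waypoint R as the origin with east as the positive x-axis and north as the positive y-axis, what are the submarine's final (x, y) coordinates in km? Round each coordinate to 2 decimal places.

(11.16, 2.36)

Leg 1 (061°, 8.9 km): east 8.9 sin 61° = 7.78, north 8.9 cos 61° = 4.31
Leg 2 (120°, 3.9 km): east 3.9 sin 120° = 3.38, north 3.9 cos 120° = -1.95
Summing: 11.16 km east, 2.36 km north → (11.16, 2.36).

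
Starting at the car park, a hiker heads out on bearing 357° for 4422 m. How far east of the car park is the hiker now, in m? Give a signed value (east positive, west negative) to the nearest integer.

Leg 1 (357°, 4422 m): east 4422 sin 357° = -231.43, north 4422 cos 357° = 4415.94
Net east component: -231.43 m.

-231 m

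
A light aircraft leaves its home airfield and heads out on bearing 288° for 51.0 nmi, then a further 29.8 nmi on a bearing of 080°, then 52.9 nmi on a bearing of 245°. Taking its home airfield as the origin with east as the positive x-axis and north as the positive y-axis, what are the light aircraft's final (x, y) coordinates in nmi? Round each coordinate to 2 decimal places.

Leg 1 (288°, 51.0 nmi): east 51.0 sin 288° = -48.50, north 51.0 cos 288° = 15.76
Leg 2 (080°, 29.8 nmi): east 29.8 sin 80° = 29.35, north 29.8 cos 80° = 5.17
Leg 3 (245°, 52.9 nmi): east 52.9 sin 245° = -47.94, north 52.9 cos 245° = -22.36
Summing: -67.10 nmi east, -1.42 nmi north → (-67.10, -1.42).

(-67.10, -1.42)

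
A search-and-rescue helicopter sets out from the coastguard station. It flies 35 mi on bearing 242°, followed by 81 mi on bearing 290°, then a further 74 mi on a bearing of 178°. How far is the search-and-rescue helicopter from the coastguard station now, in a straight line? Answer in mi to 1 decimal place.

121.8 mi

Leg 1 (242°, 35 mi): east 35 sin 242° = -30.90, north 35 cos 242° = -16.43
Leg 2 (290°, 81 mi): east 81 sin 290° = -76.12, north 81 cos 290° = 27.70
Leg 3 (178°, 74 mi): east 74 sin 178° = 2.58, north 74 cos 178° = -73.95
Net: -104.44 east, -62.68 north. Distance = √((-104.44)² + (-62.68)²) = 121.803 mi.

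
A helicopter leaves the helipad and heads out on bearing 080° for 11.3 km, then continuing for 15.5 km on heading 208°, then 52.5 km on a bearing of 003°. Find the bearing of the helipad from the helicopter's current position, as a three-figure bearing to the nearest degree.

Leg 1 (080°, 11.3 km): east 11.3 sin 80° = 11.13, north 11.3 cos 80° = 1.96
Leg 2 (208°, 15.5 km): east 15.5 sin 208° = -7.28, north 15.5 cos 208° = -13.69
Leg 3 (003°, 52.5 km): east 52.5 sin 3° = 2.75, north 52.5 cos 3° = 52.43
Net displacement: 6.60 east, 40.70 north. Direction back to start is (-6.60, -40.70): bearing = atan2(-6.60, -40.70) mod 360° = 189.21° ≈ 189°.

189°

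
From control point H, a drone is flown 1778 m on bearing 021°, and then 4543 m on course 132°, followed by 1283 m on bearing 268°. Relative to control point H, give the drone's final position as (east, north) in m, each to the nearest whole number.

(2731, -1425)

Leg 1 (021°, 1778 m): east 1778 sin 21° = 637.18, north 1778 cos 21° = 1659.91
Leg 2 (132°, 4543 m): east 4543 sin 132° = 3376.11, north 4543 cos 132° = -3039.86
Leg 3 (268°, 1283 m): east 1283 sin 268° = -1282.22, north 1283 cos 268° = -44.78
Summing: 2731.07 m east, -1424.73 m north → (2731, -1425).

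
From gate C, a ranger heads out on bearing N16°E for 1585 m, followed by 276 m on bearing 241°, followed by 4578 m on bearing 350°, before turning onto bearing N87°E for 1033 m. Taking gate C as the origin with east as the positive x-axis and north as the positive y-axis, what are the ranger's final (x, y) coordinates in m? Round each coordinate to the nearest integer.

(432, 5952)

Leg 1 (N16°E, 1585 m): east 1585 sin 16° = 436.89, north 1585 cos 16° = 1523.60
Leg 2 (241°, 276 m): east 276 sin 241° = -241.40, north 276 cos 241° = -133.81
Leg 3 (350°, 4578 m): east 4578 sin 350° = -794.96, north 4578 cos 350° = 4508.45
Leg 4 (N87°E, 1033 m): east 1033 sin 87° = 1031.58, north 1033 cos 87° = 54.06
Summing: 432.11 m east, 5952.31 m north → (432, 5952).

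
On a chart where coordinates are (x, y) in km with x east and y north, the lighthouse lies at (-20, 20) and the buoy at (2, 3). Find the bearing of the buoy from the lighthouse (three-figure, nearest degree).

Δeast = 2 − -20 = 22.00; Δnorth = 3 − 20 = -17.00.
Bearing = atan2(Δeast, Δnorth) mod 360° = 127.69° ≈ 128°.

128°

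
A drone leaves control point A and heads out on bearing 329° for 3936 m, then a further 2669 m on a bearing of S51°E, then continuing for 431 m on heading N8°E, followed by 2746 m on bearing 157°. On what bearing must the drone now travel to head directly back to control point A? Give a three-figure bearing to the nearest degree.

Leg 1 (329°, 3936 m): east 3936 sin 329° = -2027.19, north 3936 cos 329° = 3373.81
Leg 2 (S51°E, 2669 m): east 2669 sin 129° = 2074.20, north 2669 cos 129° = -1679.66
Leg 3 (N8°E, 431 m): east 431 sin 8° = 59.98, north 431 cos 8° = 426.81
Leg 4 (157°, 2746 m): east 2746 sin 157° = 1072.95, north 2746 cos 157° = -2527.71
Net displacement: 1179.94 east, -406.75 north. Direction back to start is (-1179.94, 406.75): bearing = atan2(-1179.94, 406.75) mod 360° = 289.02° ≈ 289°.

289°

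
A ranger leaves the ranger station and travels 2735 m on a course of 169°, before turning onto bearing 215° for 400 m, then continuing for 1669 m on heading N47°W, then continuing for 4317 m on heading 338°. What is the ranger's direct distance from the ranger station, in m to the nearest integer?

3318 m

Leg 1 (169°, 2735 m): east 2735 sin 169° = 521.86, north 2735 cos 169° = -2684.75
Leg 2 (215°, 400 m): east 400 sin 215° = -229.43, north 400 cos 215° = -327.66
Leg 3 (N47°W, 1669 m): east 1669 sin 313° = -1220.63, north 1669 cos 313° = 1138.26
Leg 4 (338°, 4317 m): east 4317 sin 338° = -1617.18, north 4317 cos 338° = 4002.65
Net: -2545.37 east, 2128.50 north. Distance = √((-2545.37)² + (2128.50)²) = 3318.046 m.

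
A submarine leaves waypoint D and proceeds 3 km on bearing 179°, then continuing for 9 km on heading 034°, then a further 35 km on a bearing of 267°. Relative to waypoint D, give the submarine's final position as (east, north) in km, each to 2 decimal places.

(-29.87, 2.63)

Leg 1 (179°, 3 km): east 3 sin 179° = 0.05, north 3 cos 179° = -3.00
Leg 2 (034°, 9 km): east 9 sin 34° = 5.03, north 9 cos 34° = 7.46
Leg 3 (267°, 35 km): east 35 sin 267° = -34.95, north 35 cos 267° = -1.83
Summing: -29.87 km east, 2.63 km north → (-29.87, 2.63).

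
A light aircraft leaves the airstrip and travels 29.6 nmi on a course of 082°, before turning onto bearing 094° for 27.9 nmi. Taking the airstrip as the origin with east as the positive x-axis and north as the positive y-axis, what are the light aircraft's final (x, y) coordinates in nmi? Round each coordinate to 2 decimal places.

(57.14, 2.17)

Leg 1 (082°, 29.6 nmi): east 29.6 sin 82° = 29.31, north 29.6 cos 82° = 4.12
Leg 2 (094°, 27.9 nmi): east 27.9 sin 94° = 27.83, north 27.9 cos 94° = -1.95
Summing: 57.14 nmi east, 2.17 nmi north → (57.14, 2.17).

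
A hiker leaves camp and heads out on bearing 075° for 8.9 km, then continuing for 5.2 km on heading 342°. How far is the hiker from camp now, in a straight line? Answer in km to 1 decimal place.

Leg 1 (075°, 8.9 km): east 8.9 sin 75° = 8.60, north 8.9 cos 75° = 2.30
Leg 2 (342°, 5.2 km): east 5.2 sin 342° = -1.61, north 5.2 cos 342° = 4.95
Net: 6.99 east, 7.25 north. Distance = √((6.99)² + (7.25)²) = 10.070 km.

10.1 km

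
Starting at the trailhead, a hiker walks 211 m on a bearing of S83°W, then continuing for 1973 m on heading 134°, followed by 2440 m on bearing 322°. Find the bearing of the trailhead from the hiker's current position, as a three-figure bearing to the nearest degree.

151°

Leg 1 (S83°W, 211 m): east 211 sin 263° = -209.43, north 211 cos 263° = -25.71
Leg 2 (134°, 1973 m): east 1973 sin 134° = 1419.26, north 1973 cos 134° = -1370.56
Leg 3 (322°, 2440 m): east 2440 sin 322° = -1502.21, north 2440 cos 322° = 1922.75
Net displacement: -292.38 east, 526.47 north. Direction back to start is (292.38, -526.47): bearing = atan2(292.38, -526.47) mod 360° = 150.95° ≈ 151°.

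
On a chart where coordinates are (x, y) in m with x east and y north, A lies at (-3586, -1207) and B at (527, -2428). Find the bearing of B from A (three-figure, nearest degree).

107°

Δeast = 527 − -3586 = 4113.00; Δnorth = -2428 − -1207 = -1221.00.
Bearing = atan2(Δeast, Δnorth) mod 360° = 106.53° ≈ 107°.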